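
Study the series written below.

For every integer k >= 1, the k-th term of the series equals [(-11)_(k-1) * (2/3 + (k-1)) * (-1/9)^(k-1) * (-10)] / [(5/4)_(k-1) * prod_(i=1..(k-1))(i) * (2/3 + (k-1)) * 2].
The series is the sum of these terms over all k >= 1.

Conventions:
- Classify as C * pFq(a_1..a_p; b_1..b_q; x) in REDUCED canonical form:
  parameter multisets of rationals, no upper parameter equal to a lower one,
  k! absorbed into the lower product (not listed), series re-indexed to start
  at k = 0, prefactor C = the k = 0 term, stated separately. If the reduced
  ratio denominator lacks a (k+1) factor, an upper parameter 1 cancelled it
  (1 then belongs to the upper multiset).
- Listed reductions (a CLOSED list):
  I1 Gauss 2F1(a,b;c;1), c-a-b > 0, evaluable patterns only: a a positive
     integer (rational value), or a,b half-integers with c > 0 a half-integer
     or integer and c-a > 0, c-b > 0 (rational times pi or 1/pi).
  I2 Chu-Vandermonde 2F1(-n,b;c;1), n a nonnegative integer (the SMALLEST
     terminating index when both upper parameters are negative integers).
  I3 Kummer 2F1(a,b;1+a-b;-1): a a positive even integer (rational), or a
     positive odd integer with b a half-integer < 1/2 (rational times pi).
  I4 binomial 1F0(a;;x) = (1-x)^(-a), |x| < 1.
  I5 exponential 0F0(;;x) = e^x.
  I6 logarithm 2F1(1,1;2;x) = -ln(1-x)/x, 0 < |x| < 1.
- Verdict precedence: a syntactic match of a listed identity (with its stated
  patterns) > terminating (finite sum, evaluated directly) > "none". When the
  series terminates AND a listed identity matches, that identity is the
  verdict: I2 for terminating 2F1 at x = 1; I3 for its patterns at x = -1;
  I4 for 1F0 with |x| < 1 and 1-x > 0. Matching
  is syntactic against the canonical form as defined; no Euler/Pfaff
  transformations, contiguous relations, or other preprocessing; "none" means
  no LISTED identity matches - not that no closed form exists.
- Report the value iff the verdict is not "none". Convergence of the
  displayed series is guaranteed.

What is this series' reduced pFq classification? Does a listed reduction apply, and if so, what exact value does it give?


Classification (C = -5): 1F1 with upper {-11}, lower {5/4}, argument x = -1/9. Verdict: terminating - upper parameter -11 makes this a finite sum (last index 11), evaluated exactly. Its exact value is -24033447839910175467314749/2140778442053337041080125.

Key step: x = (-1/9) and the product of the first k integers (C = -5) is k!.
Ratio: r(k) = (-1/9) * (k-11) / [(k+5/4) (k+1)] - rational in k, leading ratio (-1/9); with t_0 = -5, classification follows.


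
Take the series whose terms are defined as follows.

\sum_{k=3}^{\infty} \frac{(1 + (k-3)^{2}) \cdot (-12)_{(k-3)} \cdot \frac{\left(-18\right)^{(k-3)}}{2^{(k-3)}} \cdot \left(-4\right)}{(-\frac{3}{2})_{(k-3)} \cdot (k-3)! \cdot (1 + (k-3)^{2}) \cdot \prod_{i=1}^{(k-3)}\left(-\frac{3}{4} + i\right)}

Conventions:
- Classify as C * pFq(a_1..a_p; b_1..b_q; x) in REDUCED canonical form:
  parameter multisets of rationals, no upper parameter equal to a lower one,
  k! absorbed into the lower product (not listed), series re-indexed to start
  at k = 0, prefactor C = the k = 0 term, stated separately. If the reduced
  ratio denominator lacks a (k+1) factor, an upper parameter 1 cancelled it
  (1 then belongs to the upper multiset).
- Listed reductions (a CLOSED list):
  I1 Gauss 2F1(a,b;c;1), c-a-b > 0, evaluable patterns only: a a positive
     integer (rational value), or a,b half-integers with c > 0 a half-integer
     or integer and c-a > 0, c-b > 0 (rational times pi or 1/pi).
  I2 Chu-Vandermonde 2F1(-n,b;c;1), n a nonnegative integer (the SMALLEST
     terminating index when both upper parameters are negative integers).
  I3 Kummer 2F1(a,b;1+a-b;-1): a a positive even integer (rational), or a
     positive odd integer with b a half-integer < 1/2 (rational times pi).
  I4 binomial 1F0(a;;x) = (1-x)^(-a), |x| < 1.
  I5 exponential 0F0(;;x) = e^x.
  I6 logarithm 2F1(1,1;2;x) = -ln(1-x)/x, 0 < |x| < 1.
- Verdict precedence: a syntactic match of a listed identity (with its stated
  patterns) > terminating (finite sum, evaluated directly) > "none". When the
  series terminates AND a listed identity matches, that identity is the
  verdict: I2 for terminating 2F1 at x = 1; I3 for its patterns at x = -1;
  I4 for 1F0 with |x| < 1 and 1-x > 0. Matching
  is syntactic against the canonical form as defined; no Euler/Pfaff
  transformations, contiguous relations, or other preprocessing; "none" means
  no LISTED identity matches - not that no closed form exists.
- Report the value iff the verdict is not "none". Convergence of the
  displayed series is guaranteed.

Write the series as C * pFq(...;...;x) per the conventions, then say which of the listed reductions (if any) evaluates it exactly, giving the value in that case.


The tell: x = -9 and the factor k^2 + 1 cancels (top and bottom), leaving C = -4, x = -9.
Step ratio: r(k) = -9 * (k-12) / [(k-\frac{3}{2}) (k+\frac{1}{4}) (k+1)] - poly over poly, x = -9 from leading terms; C = -4 at k = 0.

This is -4 * 1F2(-12; -\frac{3}{2}, \frac{1}{4}; -9) in reduced canonical form. Verdict: terminating - upper parameter -12 makes this a finite sum (last index 12), evaluated exactly. Exact value: -\frac{3378609196052793975443372}{92244259028796875}.


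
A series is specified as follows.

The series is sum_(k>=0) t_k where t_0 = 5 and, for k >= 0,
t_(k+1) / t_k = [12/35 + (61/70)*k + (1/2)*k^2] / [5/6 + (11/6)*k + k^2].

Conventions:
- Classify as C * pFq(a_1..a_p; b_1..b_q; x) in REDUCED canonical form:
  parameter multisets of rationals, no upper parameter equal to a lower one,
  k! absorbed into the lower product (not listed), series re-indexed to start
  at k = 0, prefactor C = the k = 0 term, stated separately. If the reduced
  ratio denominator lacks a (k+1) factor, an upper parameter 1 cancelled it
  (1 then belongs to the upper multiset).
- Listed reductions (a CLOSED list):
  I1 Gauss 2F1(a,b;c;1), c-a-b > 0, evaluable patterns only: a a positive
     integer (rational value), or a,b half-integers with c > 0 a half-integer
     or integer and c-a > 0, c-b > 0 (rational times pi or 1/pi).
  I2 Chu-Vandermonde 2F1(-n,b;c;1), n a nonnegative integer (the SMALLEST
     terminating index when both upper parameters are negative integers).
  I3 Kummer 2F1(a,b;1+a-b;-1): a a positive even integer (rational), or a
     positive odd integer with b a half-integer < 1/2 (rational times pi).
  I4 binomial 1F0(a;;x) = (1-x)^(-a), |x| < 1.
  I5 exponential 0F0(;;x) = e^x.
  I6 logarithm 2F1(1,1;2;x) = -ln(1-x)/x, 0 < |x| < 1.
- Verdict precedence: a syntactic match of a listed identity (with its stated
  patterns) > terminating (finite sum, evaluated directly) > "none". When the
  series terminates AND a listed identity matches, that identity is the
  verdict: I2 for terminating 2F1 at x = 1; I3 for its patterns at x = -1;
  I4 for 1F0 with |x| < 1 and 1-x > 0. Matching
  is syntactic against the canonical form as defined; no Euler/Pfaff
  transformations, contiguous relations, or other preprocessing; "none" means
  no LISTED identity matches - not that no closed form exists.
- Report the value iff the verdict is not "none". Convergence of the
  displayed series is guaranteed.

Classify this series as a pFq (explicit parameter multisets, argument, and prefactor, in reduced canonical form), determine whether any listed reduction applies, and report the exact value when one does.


The series (x = 1/2) is 2F1: upper {3/5, 8/7}, lower {5/6}, prefactor 5. Verdict: none. Every listed pattern misses the 2F1 form at 1/2, upper {3/5, 8/7}.

The tell: from the first term 5: the expanded ratio factors over Q; C = 5, roots give parameters.
Ratio: r(k) = (1/2) * (k+3/5) (k+8/7) / [(k+5/6) (k+1)] - rational in k, leading ratio (1/2); with t_0 = 5, classification follows.


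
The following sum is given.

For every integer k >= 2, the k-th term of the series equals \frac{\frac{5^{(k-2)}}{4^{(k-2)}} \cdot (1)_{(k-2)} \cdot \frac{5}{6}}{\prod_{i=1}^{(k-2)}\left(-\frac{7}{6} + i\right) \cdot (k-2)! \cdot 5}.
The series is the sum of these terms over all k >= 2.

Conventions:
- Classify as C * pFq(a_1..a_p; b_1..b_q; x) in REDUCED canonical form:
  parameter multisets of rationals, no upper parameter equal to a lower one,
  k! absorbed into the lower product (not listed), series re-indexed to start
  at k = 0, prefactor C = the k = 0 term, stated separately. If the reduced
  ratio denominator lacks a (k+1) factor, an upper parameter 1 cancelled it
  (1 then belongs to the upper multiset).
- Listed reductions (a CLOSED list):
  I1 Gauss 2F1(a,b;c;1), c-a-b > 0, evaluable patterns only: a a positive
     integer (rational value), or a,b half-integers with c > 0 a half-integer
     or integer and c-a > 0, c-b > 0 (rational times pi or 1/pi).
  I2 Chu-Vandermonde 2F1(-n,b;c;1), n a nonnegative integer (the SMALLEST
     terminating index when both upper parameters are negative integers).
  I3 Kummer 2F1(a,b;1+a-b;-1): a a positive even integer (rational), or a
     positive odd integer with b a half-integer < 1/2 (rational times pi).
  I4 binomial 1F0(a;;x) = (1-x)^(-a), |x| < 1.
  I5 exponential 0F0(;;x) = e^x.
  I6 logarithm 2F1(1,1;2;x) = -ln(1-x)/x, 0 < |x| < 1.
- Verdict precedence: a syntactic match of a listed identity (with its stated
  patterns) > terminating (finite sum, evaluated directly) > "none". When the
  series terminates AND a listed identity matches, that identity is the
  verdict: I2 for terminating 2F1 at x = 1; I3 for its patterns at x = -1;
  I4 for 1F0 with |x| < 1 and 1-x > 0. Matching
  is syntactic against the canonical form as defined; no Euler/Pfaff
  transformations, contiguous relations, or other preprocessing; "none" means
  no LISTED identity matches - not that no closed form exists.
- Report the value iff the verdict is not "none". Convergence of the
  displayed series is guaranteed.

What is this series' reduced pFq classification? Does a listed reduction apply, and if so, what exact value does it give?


Prefactor \frac{1}{6}, argument \frac{5}{4}: 1F1 with upper {1} over lower {-\frac{1}{6}}. Verdict: none. No listed pattern accepts 1F1(1; -\frac{1}{6}; \frac{5}{4}).

Key step: from the first term \frac{1}{6}: the constant factors (prefactor 1/6) combine into one prefactor.
Step ratio: r(k) = \frac{5}{4} * (k+1) / [(k-\frac{1}{6}) (k+1)] ; factor over Q: parameters, x = \frac{5}{4}, and C = \frac{1}{6}.


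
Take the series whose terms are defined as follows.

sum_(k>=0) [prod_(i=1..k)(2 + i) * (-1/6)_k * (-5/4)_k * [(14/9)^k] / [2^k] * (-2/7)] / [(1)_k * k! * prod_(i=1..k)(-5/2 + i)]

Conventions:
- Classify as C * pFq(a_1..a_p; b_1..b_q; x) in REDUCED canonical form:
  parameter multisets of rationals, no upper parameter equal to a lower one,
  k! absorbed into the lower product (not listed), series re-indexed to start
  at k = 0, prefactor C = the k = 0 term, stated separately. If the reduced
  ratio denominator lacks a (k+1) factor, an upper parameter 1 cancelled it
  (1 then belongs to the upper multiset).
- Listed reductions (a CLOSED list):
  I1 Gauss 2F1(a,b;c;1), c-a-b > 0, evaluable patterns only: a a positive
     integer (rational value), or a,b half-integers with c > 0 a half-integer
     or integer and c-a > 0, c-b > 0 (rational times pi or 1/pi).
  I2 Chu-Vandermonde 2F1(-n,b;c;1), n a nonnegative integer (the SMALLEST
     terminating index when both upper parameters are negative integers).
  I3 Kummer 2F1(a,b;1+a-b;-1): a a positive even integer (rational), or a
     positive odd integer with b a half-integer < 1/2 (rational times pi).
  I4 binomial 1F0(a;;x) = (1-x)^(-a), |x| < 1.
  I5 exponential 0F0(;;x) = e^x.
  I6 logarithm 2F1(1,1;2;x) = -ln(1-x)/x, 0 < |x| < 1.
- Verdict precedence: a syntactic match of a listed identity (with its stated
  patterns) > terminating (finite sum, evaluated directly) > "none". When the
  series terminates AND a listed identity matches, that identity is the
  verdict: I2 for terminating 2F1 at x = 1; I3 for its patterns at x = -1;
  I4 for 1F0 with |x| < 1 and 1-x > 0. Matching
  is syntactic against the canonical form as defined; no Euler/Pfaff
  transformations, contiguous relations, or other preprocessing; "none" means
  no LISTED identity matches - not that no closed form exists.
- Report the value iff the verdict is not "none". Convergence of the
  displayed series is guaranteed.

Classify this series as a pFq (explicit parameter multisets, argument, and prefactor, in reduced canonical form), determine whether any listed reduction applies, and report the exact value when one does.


Key step: with t_0 = -2/7, the lower running product (C = -2/7) is a rising factorial.
Step ratio: r(k) = (7/9) * (k-5/4) (k-1/6) (k+3) / [(k-3/2) (k+1) (k+1)] - rational in k, leading ratio (7/9); with t_0 = -2/7, classification follows.

Canonical form: C = -2/7 times 3F2 with upper {-5/4, -1/6, 3}, lower {-3/2, 1}, x = 7/9. Verdict: none here - no I1-I6 shape fits x = 7/9 with lower {-3/2, 1}.


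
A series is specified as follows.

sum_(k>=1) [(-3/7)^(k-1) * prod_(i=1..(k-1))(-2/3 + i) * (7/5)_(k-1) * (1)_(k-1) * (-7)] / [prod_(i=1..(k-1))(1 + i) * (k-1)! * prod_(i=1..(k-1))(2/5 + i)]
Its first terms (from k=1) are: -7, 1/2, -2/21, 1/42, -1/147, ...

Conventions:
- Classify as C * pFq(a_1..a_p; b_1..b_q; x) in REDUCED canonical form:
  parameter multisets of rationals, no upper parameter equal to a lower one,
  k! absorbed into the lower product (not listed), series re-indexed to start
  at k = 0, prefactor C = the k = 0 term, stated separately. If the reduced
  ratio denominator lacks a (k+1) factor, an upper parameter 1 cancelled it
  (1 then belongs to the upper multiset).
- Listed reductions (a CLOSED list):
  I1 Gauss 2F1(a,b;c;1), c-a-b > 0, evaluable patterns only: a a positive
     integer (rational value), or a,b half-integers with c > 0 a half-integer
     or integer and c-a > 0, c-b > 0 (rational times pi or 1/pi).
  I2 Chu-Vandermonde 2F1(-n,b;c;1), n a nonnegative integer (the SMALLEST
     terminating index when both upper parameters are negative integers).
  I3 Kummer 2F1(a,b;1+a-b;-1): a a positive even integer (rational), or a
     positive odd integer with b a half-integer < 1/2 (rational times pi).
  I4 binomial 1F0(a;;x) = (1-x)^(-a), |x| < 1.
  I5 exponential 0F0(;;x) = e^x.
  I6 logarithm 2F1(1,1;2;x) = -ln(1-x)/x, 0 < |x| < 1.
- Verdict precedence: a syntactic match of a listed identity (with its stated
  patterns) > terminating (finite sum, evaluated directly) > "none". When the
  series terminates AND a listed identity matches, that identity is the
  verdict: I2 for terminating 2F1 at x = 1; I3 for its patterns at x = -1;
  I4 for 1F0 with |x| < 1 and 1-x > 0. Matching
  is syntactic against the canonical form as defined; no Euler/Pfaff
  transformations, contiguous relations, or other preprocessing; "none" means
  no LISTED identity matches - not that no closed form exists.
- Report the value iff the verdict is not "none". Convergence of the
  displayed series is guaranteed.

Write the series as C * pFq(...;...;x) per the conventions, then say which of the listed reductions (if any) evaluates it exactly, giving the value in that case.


Classification (C = -7): 2F1 with upper {1/3, 1}, lower {2}, argument x = -3/7. Verdict: none (x = -3/7): each listed identity misses the multisets {1/3, 1} ; {2}.

Key observation: t_0 being -7, the running product (prefactor -7) telescopes to a rising factorial.
Ratio: r(k) = (-3/7) * (k+1/3) (k+1) / [(k+2) (k+1)] - rational in k, leading ratio (-3/7); with t_0 = -7, classification follows.


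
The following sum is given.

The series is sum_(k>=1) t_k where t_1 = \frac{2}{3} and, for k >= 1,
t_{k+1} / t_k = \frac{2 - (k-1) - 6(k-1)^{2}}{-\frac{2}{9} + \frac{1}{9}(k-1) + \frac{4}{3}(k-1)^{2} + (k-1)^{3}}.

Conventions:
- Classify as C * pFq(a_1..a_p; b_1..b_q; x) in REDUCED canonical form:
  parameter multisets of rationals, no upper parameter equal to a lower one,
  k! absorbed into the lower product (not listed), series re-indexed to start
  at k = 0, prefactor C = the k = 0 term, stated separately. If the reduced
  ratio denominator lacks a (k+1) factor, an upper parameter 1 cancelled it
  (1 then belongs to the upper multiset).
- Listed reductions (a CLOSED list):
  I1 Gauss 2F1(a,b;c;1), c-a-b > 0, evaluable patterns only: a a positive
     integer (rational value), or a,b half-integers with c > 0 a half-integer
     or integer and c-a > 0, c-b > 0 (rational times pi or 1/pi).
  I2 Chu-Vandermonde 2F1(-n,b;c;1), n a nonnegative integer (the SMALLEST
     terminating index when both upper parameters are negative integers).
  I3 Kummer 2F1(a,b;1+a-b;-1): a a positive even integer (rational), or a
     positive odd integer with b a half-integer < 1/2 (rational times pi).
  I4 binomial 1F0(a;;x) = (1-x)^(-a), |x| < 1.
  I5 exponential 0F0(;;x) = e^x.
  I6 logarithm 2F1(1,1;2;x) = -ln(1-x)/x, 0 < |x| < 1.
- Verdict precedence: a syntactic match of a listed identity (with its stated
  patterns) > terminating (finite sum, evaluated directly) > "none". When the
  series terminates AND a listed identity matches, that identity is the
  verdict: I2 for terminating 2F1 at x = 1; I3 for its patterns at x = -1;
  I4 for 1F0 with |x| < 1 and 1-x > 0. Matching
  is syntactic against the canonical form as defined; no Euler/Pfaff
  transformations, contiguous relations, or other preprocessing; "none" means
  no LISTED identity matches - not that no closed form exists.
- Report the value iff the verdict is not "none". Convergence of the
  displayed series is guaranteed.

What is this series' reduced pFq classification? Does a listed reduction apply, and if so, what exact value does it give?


The series (x = -6) is 1F1: upper {-\frac{1}{2}}, lower {-\frac{1}{3}}, prefactor \frac{2}{3}. Verdict: none. A 1F1 with upper {-\frac{1}{2}} fits none of I1-I6 at x = -6; the sum runs forever.

First insight: from the first term \frac{2}{3}: the expanded ratio factors over Q; prefactor 2/3, roots give parameters.
Adjacent-term ratio: r(k) = -6 * (k-\frac{1}{2}) / [(k-\frac{1}{3}) (k+1)] - rational in k, leading ratio -6; with t_0 = \frac{2}{3}, classification follows.


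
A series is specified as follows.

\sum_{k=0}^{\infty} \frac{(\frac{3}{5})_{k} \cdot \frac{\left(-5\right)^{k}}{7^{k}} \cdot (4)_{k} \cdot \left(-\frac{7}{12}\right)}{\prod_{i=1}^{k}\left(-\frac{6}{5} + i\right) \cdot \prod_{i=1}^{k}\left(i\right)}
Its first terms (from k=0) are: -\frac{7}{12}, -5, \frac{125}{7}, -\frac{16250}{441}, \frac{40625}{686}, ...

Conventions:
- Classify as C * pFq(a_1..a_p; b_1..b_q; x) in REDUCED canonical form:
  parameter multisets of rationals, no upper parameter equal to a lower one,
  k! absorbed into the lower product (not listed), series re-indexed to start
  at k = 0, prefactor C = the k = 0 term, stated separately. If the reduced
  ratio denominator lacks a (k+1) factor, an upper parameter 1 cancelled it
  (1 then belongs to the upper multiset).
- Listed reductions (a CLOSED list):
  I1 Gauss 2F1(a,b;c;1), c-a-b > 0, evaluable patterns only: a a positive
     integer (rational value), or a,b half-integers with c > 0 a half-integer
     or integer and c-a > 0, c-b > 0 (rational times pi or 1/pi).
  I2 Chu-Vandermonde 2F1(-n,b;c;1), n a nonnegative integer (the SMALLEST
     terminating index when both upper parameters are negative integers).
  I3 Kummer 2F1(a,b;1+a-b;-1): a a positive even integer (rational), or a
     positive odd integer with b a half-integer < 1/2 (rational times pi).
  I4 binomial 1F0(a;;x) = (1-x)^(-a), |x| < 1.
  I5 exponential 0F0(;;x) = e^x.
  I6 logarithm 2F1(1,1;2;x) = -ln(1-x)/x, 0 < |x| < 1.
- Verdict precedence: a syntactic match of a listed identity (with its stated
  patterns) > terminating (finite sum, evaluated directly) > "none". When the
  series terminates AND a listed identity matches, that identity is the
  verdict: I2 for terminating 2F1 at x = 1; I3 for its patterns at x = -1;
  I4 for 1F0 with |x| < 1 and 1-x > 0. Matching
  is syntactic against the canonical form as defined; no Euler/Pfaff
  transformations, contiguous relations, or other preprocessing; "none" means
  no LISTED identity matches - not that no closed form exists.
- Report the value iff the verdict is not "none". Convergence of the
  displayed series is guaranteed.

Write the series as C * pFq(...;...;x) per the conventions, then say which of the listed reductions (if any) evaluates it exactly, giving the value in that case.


Prefactor -\frac{7}{12}, argument -\frac{5}{7}: 2F1 with upper {\frac{3}{5}, 4} over lower {-\frac{1}{5}}. Verdict: none (x = -\frac{5}{7}): each listed identity misses the multisets {\frac{3}{5}, 4} ; {-\frac{1}{5}}.

First insight: x = -\frac{5}{7} and the two geometric factors (prefactor -7/12) combine into one argument.
Consecutive-term ratio: r(k) = -\frac{5}{7} * (k+\frac{3}{5}) (k+4) / [(k-\frac{1}{5}) (k+1)] - poly over poly, x = -\frac{5}{7} from leading terms; C = -\frac{7}{12} at k = 0.


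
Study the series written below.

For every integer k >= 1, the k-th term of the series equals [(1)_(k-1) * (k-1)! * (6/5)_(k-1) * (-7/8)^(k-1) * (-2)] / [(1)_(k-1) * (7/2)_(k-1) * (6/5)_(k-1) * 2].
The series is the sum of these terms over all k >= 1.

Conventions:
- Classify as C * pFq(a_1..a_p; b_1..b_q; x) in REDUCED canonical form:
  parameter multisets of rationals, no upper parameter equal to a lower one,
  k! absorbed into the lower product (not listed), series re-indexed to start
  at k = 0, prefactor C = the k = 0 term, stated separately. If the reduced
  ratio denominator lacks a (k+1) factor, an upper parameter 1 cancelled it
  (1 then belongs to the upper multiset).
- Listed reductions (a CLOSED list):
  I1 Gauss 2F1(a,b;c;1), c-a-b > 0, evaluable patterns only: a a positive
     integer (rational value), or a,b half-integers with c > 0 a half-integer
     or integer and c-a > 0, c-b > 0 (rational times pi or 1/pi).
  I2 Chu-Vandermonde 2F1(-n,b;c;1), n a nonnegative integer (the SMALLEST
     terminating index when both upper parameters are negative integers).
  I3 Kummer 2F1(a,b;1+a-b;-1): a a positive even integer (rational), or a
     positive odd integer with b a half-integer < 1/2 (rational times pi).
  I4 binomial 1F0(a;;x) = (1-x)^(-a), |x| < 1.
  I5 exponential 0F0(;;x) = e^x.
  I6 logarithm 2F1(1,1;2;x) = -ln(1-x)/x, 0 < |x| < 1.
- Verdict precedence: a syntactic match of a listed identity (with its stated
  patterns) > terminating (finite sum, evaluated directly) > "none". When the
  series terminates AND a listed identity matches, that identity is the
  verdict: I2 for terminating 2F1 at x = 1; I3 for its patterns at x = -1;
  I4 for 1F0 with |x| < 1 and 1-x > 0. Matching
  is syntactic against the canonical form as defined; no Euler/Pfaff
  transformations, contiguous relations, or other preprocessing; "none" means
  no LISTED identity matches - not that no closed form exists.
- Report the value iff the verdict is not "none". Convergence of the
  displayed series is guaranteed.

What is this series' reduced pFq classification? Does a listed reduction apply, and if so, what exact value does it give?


First insight: from the first term -1: the factorial ratio (C = -1) (k+a-1)!/(a-1)! is a rising factorial (a)_k.
Step ratio: r(k) = (-7/8) * (k+1) (k+1) / [(k+7/2) (k+1)] - rational in k. x = (-7/8); t_0 = -1; negate the roots.

The series (x = -7/8) is 2F1: upper {1, 1}, lower {7/2}, prefactor -1. Verdict: none. No listed pattern accepts 2F1(1, 1; 7/2; -7/8).


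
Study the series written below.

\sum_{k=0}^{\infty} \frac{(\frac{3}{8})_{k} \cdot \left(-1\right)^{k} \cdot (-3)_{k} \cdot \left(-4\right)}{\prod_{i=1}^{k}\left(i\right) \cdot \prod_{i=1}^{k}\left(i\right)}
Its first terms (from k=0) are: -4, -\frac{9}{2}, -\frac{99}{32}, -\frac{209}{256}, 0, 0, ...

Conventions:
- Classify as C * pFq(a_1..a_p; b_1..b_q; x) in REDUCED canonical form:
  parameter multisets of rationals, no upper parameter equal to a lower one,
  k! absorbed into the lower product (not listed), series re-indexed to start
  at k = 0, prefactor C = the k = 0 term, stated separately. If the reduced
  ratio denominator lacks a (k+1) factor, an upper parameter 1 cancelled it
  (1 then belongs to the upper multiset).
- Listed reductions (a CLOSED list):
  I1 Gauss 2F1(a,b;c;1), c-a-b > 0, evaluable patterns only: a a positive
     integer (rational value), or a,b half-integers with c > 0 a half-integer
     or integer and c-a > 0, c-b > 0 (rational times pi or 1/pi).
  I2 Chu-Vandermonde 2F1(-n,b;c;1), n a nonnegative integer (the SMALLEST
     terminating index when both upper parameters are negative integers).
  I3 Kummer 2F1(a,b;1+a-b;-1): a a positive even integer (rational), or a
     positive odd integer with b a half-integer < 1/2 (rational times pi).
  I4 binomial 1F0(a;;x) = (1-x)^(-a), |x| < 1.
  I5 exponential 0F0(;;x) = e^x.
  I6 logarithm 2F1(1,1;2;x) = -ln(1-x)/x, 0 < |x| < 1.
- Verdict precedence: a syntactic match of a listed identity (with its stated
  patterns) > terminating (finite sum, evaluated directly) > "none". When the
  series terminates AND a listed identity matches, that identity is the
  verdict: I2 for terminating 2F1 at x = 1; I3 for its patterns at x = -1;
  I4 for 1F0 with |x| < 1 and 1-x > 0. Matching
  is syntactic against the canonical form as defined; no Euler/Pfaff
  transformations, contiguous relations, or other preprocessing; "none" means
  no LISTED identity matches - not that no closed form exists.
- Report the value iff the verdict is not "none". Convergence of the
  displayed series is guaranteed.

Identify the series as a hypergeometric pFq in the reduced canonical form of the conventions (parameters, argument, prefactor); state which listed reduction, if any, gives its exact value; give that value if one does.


This is -4 * 2F1(-3, \frac{3}{8}; 1; -1) in reduced canonical form. Verdict: terminating - no listed pattern fits, but -3 in the upper list cuts the series at k = 3; direct evaluation. Hence: -\frac{3177}{256}.

The tell: x = -1 and the lower running product (C = -4) is a rising factorial.
Step ratio: r(k) = -1 * (k-3) (k+\frac{3}{8}) / [(k+1) (k+1)] - rational; roots negated = parameters, x = -1, C = -4.


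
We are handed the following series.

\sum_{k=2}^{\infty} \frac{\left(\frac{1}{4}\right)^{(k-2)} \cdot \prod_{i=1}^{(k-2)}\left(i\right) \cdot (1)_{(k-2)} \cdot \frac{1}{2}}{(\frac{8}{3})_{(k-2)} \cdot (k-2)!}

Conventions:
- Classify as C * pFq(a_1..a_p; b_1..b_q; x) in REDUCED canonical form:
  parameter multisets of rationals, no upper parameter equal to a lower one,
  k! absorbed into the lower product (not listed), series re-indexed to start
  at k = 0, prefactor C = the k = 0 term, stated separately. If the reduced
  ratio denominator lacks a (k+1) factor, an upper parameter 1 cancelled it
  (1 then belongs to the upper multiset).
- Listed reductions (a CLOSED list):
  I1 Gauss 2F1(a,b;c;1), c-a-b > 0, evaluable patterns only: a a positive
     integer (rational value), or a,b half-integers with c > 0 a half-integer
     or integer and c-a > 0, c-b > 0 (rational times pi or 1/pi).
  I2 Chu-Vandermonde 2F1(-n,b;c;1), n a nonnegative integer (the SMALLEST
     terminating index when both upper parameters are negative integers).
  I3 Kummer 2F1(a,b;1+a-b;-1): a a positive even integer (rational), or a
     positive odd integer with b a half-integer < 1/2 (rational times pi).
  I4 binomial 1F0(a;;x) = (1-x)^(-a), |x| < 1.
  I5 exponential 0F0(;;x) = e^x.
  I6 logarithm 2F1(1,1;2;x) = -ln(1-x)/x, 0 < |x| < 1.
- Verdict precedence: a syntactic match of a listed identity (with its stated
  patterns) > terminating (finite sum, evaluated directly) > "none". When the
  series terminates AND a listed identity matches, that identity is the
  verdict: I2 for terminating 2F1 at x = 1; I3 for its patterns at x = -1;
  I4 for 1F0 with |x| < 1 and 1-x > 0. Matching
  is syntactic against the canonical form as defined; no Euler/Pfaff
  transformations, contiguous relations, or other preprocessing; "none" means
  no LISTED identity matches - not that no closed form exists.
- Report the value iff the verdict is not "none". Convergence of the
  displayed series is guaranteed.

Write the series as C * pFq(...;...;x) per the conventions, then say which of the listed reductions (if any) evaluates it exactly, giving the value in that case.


Key step: t_0 being \frac{1}{2}, the running product (C = 1/2, x = 1/4) telescopes to a rising factorial.
Consecutive-term ratio: r(k) = \frac{1}{4} * (k+1) (k+1) / [(k+\frac{8}{3}) (k+1)] ; factor over Q: parameters, x = \frac{1}{4}, and C = \frac{1}{2}.

Prefactor \frac{1}{2}, argument \frac{1}{4}: 2F1 with upper {1, 1} over lower {\frac{8}{3}}. Verdict: none. Every listed pattern misses the 2F1 form at \frac{1}{4}, upper {1, 1}.


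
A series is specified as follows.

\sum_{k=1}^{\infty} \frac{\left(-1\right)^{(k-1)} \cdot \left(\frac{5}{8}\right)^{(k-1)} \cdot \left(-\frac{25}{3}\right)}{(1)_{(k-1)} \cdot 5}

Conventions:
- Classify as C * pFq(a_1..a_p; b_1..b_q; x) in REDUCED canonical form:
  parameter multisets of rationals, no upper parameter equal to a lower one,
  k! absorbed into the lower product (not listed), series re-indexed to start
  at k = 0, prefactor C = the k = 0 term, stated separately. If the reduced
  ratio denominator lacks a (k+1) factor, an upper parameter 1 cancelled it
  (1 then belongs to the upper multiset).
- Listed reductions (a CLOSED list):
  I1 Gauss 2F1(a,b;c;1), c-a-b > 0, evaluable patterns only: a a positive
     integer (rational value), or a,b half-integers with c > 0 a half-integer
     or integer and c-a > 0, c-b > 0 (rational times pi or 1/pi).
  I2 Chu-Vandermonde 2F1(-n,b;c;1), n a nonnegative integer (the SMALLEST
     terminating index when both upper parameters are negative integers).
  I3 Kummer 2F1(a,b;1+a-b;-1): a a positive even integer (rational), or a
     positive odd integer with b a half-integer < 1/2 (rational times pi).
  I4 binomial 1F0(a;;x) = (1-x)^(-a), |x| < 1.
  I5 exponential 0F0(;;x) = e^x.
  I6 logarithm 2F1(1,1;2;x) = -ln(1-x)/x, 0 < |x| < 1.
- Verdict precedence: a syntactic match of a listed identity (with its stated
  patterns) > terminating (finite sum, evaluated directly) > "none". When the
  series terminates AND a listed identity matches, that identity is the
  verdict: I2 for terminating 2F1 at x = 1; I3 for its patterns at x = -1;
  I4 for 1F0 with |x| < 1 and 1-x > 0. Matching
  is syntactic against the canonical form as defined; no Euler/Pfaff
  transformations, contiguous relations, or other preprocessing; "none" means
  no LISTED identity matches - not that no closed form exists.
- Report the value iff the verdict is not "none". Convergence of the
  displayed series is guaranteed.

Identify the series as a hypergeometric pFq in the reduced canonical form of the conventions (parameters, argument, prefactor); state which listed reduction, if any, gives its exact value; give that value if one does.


Reduced: x = -\frac{5}{8}, 0F0, upper = {-}, lower = {-}, C = -\frac{5}{3}. Verdict: the exponential series (I5) fires (the 0F0 exponential series at x = -\frac{5}{8}). Hence: \left(-\frac{5}{3}\right) \cdot e^{-\frac{5}{8}}.

Key step: t_0 being -\frac{5}{3}, the constant factors (C = -5/3) combine into one prefactor.
Step ratio: r(k) = -\frac{5}{8} * 1 / [(k+1)] - rational; roots negated = parameters, x = -\frac{5}{8}, C = -\frac{5}{3}.


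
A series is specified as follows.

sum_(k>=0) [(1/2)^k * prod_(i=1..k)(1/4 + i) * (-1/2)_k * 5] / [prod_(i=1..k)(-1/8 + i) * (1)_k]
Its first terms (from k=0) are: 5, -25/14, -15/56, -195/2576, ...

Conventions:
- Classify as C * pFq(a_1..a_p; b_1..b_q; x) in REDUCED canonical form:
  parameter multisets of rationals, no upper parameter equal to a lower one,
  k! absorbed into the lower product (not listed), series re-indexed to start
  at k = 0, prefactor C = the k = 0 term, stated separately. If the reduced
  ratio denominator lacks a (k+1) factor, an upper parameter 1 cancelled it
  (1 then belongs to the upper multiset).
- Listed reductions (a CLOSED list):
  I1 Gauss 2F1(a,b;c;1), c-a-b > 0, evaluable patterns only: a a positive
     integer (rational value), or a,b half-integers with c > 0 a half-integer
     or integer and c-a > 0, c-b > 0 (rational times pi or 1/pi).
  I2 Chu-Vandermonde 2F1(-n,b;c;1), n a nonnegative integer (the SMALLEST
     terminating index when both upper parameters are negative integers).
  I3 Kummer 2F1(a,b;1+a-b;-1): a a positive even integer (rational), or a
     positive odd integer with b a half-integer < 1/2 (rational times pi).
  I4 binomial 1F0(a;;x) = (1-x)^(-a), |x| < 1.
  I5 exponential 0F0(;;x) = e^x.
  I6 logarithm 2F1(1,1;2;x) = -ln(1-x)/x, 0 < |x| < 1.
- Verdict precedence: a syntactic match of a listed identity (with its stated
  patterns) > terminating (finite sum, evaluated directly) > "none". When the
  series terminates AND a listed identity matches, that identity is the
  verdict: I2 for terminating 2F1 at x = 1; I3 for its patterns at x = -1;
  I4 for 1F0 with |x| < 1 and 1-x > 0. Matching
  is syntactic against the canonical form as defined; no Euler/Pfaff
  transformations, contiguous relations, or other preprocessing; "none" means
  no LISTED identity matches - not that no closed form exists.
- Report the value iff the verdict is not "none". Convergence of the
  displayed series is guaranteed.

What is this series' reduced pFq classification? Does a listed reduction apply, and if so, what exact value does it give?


Canonical form: C = 5 times 2F1 with upper {-1/2, 5/4}, lower {7/8}, x = 1/2. Verdict: none. No listed pattern accepts 2F1(-1/2, 5/4; 7/8; 1/2).

Structural cue: x = (1/2) and the running product (prefactor 5) telescopes to a rising factorial.
Step ratio: r(k) = (1/2) * (k-1/2) (k+5/4) / [(k+7/8) (k+1)] - rational; roots negated = parameters, x = (1/2), C = 5.


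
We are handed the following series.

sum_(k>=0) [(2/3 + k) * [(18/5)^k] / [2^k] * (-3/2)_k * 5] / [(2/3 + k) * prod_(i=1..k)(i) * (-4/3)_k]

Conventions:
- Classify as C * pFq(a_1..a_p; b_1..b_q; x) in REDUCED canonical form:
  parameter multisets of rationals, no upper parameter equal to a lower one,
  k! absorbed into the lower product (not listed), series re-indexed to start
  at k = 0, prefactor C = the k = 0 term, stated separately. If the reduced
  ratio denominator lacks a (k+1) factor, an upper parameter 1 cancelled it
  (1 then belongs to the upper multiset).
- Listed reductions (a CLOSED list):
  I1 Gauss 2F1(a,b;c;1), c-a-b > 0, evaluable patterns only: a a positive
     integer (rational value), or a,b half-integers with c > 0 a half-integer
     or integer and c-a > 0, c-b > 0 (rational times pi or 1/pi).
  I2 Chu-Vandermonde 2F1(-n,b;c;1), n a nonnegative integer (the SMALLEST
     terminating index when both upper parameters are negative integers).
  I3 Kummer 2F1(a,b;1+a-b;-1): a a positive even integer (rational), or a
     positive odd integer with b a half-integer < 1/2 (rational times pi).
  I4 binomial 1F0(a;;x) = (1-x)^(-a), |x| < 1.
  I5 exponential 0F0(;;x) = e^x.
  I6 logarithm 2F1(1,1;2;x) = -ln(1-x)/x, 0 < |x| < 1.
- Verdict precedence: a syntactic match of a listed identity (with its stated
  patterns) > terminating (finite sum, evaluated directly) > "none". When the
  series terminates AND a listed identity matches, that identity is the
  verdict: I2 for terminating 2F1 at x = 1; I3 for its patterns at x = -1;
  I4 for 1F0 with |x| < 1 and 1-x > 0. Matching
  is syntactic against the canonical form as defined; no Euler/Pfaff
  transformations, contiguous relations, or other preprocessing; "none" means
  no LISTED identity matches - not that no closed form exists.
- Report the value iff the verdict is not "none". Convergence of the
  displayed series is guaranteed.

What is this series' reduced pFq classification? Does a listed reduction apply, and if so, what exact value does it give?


Classification (C = 5): 1F1 with upper {-3/2}, lower {-4/3}, argument x = 9/5. Verdict: none. A 1F1 with upper {-3/2} fits none of I1-I6 at x = 9/5; the sum runs forever.

Key observation: with t_0 = 5, the two k-th powers (prefactor 5) combine into one argument.
Term ratio: r(k) = (9/5) * (k-3/2) / [(k-4/3) (k+1)] - rational; roots negated = parameters, x = (9/5), C = 5.


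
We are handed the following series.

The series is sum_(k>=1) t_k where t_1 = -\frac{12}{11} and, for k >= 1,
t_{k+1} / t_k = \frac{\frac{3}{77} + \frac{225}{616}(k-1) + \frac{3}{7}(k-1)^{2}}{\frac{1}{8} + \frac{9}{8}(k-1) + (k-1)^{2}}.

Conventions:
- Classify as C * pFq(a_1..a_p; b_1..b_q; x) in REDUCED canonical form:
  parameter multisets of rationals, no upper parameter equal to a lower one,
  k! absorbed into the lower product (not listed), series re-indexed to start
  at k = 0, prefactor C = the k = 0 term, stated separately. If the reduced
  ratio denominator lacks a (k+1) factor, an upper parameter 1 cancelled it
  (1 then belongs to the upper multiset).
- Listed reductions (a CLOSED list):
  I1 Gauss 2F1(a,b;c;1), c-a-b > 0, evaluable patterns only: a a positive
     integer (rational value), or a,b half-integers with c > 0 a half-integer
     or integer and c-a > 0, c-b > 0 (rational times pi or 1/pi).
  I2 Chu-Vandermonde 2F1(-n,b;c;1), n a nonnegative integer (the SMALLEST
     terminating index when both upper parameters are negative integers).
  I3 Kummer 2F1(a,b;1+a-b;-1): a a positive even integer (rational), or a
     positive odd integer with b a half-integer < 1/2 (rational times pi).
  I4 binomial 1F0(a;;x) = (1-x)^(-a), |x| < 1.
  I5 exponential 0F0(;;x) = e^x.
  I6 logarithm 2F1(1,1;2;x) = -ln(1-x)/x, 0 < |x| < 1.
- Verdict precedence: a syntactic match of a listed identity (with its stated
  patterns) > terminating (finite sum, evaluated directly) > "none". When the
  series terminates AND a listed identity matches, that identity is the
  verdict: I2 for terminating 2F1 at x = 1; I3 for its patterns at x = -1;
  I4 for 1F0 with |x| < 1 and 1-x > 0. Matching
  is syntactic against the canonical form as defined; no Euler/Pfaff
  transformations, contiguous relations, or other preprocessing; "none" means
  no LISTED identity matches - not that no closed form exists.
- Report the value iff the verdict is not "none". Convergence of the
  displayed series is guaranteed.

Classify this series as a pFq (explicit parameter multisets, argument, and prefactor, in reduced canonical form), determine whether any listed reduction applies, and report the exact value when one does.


Reduced: x = \frac{3}{7}, 1F0, upper = {\frac{8}{11}}, lower = {-}, C = -\frac{12}{11}. Verdict: the I4 binomial reduction applies (the 1F0 binomial series: exponent -8/11, x = \frac{3}{7}). Sum: \left(-\frac{12}{11}\right) \cdot \left(\frac{4}{7}\right)^{-\frac{8}{11}}.

Key step: t_0 = -\frac{12}{11} here, and roots of the ratio polynomials (C = -12/11) are the negated parameters.
Step ratio: r(k) = \frac{3}{7} * (k+\frac{8}{11}) / [(k+1)] - rational in k, leading ratio \frac{3}{7}; with t_0 = -\frac{12}{11}, classification follows.


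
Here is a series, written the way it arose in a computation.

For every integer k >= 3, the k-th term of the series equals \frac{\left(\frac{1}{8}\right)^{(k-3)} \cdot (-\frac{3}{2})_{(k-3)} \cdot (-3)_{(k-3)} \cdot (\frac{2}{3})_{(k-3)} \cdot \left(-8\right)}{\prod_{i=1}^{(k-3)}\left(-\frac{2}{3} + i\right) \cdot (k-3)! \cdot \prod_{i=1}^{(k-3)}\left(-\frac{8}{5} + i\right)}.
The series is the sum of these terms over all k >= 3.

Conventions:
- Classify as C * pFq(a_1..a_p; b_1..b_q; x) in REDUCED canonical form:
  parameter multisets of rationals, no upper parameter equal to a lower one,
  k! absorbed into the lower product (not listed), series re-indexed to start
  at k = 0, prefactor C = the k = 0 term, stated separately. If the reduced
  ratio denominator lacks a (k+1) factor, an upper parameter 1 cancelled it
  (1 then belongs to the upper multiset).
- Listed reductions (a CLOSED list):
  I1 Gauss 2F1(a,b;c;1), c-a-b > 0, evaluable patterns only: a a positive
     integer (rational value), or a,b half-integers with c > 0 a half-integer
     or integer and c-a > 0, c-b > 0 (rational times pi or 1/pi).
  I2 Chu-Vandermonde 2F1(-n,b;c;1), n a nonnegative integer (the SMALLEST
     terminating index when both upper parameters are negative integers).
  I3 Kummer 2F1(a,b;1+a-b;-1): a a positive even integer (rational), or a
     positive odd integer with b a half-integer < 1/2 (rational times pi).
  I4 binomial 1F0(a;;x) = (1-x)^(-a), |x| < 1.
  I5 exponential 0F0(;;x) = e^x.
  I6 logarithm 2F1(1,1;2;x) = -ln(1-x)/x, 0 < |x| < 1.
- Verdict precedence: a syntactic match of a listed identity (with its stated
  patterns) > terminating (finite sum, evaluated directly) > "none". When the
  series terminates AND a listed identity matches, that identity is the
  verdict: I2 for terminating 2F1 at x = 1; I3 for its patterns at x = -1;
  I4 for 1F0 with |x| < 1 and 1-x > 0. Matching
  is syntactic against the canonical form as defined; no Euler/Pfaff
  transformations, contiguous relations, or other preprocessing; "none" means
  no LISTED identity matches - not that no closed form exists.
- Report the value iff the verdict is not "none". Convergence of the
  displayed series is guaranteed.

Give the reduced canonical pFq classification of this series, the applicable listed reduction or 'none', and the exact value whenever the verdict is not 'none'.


Structural cue: t_0 being -8, the lower running product (C = -8, x = 1/8) is a rising factorial.
Term ratio: r(k) = \frac{1}{8} * (k-3) (k-\frac{3}{2}) (k+\frac{2}{3}) / [(k-\frac{3}{5}) (k+\frac{1}{3}) (k+1)] - rational in k. x = \frac{1}{8}; t_0 = -8; negate the roots.

With C = -8: the canonical form is 3F2(-3, -\frac{3}{2}, \frac{2}{3}; -\frac{3}{5}, \frac{1}{3}; \frac{1}{8}). Verdict: terminating at k = 3: the factor (-3)_k kills every later term; summing the 4 survivors is exact. Its exact value is \frac{123933}{12544}.
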